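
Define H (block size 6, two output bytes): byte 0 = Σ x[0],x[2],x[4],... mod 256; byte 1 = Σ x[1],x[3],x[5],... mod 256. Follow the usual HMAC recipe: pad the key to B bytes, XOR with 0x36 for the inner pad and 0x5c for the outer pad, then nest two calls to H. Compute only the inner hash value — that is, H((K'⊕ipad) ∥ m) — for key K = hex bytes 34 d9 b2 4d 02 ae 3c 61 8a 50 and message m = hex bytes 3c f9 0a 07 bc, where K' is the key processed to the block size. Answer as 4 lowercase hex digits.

Key hex bytes 34 d9 b2 4d 02 ae 3c 61 8a 50 is 10 bytes > B = 6, so hash it first: H(key) = ae 85, then zero-pad to 6 bytes: K' = ae 85 00 00 00 00.
K' ⊕ ipad = 98 b3 36 36 36 36.
Inner input = 98 b3 36 36 36 36 ∥ 3c f9 0a 07 bc.
Inner hash: even-index sum = 518 mod 256 = 6; odd-index sum = 543 mod 256 = 31 → 06 1f.

061f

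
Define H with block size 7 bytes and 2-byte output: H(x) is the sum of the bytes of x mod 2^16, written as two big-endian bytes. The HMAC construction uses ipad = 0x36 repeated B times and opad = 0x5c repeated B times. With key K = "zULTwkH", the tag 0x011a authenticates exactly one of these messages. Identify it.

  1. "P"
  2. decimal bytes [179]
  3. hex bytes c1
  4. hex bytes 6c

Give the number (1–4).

Key "zULTwkH" = 7a 55 4c 54 77 6b 48 is exactly B = 7 bytes: K' = 7a 55 4c 54 77 6b 48.
K' ⊕ ipad = 4c 63 7a 62 41 5d 7e; K' ⊕ opad = 26 09 10 08 2b 37 14.
m1: inner = H(4c 63 7a 62 41 5d 7e 50) = 02 f7; tag = H(26 09 10 08 2b 37 14 02 f7) = 01b6
m2: inner = H(4c 63 7a 62 41 5d 7e b3) = 03 5a; tag = H(26 09 10 08 2b 37 14 03 5a) = 011a ← matches
m3: inner = H(4c 63 7a 62 41 5d 7e c1) = 03 68; tag = H(26 09 10 08 2b 37 14 03 68) = 0128
m4: inner = H(4c 63 7a 62 41 5d 7e 6c) = 03 13; tag = H(26 09 10 08 2b 37 14 03 13) = 00d3

2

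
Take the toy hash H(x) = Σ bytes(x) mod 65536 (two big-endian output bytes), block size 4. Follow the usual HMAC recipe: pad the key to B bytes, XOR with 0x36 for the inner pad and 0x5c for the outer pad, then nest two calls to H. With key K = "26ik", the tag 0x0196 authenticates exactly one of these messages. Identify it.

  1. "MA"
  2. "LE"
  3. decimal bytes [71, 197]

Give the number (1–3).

2

Key "26ik" = 32 36 69 6b is exactly B = 4 bytes: K' = 32 36 69 6b.
K' ⊕ ipad = 04 00 5f 5d; K' ⊕ opad = 6e 6a 35 37.
m1: inner = H(04 00 5f 5d 4d 41) = 01 4e; tag = H(6e 6a 35 37 01 4e) = 0193
m2: inner = H(04 00 5f 5d 4c 45) = 01 51; tag = H(6e 6a 35 37 01 51) = 0196 ← matches
m3: inner = H(04 00 5f 5d 47 c5) = 01 cc; tag = H(6e 6a 35 37 01 cc) = 0211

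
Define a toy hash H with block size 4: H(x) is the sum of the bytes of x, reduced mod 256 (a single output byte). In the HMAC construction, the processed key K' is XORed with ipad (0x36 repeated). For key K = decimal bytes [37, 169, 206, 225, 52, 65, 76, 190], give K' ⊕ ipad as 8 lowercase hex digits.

ca363636

Key decimal bytes [37, 169, 206, 225, 52, 65, 76, 190] = 25 a9 ce e1 34 41 4c be is 8 bytes > B = 4, so hash it first: H(key) = fc, then zero-pad to 4 bytes: K' = fc 00 00 00.
XOR each byte with 0x36: fc⊕36=ca, 00⊕36=36, 00⊕36=36, 00⊕36=36.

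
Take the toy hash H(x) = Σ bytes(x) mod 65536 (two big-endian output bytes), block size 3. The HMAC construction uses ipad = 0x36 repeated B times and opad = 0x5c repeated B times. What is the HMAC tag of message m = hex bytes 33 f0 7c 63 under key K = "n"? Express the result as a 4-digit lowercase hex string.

01b2

Key "n" = 6e is 1 byte ≤ B = 3; zero-pad to 3 bytes: K' = 6e 00 00.
K' ⊕ ipad = 58 36 36.  K' ⊕ opad = 32 5c 5c.
Inner input = (K'⊕ipad) ∥ m = 58 36 36 ∥ 33 f0 7c 63.
Inner hash: sum = 88+54+54+51+240+124+99 = 710 → 02 c6.
Outer input = (K'⊕opad) ∥ inner = 32 5c 5c ∥ 02 c6.
Outer hash (tag): sum = 50+92+92+2+198 = 434 → 01 b2.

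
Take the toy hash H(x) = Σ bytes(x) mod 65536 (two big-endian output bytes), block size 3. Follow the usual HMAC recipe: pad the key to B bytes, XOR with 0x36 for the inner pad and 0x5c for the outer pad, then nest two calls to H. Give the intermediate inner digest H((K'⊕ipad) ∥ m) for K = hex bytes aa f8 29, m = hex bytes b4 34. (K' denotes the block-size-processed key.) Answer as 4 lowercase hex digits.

Key hex bytes aa f8 29 is exactly B = 3 bytes: K' = aa f8 29.
K' ⊕ ipad = 9c ce 1f.
Inner input = 9c ce 1f ∥ b4 34.
Inner hash: sum = 156+206+31+180+52 = 625 → 02 71.

0271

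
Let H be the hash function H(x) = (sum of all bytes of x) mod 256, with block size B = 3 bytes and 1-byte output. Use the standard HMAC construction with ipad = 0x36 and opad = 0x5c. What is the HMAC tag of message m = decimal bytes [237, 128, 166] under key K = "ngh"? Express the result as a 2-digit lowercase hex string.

Key "ngh" = 6e 67 68 is exactly B = 3 bytes: K' = 6e 67 68.
K' ⊕ ipad = 58 51 5e.  K' ⊕ opad = 32 3b 34.
Inner input = (K'⊕ipad) ∥ m = 58 51 5e ∥ ed 80 a6.
Inner hash: sum = 88+81+94+237+128+166 = 794; mod 256 = 26 → 1a.
Outer input = (K'⊕opad) ∥ inner = 32 3b 34 ∥ 1a.
Outer hash (tag): sum = 50+59+52+26 = 187 → bb.

bb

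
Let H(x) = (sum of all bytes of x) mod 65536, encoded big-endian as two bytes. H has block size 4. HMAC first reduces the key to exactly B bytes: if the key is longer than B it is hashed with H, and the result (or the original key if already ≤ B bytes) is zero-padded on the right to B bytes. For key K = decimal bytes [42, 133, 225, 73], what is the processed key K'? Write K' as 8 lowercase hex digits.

2a85e149

Key decimal bytes [42, 133, 225, 73] = 2a 85 e1 49 is exactly B = 4 bytes: K' = 2a 85 e1 49.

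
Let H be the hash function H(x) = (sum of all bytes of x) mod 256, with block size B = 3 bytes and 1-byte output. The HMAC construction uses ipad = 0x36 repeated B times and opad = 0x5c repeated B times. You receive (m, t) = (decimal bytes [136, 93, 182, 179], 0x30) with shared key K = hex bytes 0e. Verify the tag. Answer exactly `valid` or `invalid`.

invalid

Key hex bytes 0e is 1 byte ≤ B = 3; zero-pad to 3 bytes: K' = 0e 00 00.
K' ⊕ ipad = 38 36 36; K' ⊕ opad = 52 5c 5c.
Inner hash: sum = 56+54+54+136+93+182+179 = 754; mod 256 = 242 → f2.
Outer hash (recomputed tag): sum = 82+92+92+242 = 508; mod 256 = 252 → fc.
Recomputed tag = fc; claimed = 30 → mismatch.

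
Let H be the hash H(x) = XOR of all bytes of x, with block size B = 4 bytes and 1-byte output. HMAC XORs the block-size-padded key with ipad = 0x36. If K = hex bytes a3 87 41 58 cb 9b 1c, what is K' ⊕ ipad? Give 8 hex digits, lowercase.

47363636

Key hex bytes a3 87 41 58 cb 9b 1c is 7 bytes > B = 4, so hash it first: H(key) = 71, then zero-pad to 4 bytes: K' = 71 00 00 00.
XOR each byte with 0x36: 71⊕36=47, 00⊕36=36, 00⊕36=36, 00⊕36=36.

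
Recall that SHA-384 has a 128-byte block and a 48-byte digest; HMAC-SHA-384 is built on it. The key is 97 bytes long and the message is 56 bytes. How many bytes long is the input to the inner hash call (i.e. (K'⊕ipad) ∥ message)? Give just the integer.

Key is 97 ≤ 128 bytes, zero-padded: |K'| = 128.
Inner input = (K'⊕ipad) ∥ m → 128 + 56 = 184 bytes.

184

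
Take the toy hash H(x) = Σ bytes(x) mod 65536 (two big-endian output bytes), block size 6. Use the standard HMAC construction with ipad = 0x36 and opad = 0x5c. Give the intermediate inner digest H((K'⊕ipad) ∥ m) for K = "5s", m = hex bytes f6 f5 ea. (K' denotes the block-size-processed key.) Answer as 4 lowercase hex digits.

Key "5s" = 35 73 is 2 bytes ≤ B = 6; zero-pad to 6 bytes: K' = 35 73 00 00 00 00.
K' ⊕ ipad = 03 45 36 36 36 36.
Inner input = 03 45 36 36 36 36 ∥ f6 f5 ea.
Inner hash: sum = 3+69+54+54+54+54+246+245+234 = 1013 → 03 f5.

03f5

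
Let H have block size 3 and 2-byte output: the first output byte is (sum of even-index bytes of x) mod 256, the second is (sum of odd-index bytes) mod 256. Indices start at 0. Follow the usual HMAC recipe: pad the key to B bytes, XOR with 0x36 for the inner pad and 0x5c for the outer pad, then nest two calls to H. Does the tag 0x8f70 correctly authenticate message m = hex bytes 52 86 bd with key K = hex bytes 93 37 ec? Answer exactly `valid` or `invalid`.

valid

Key hex bytes 93 37 ec is exactly B = 3 bytes: K' = 93 37 ec.
K' ⊕ ipad = a5 01 da; K' ⊕ opad = cf 6b b0.
Inner hash: even-index sum = 517 mod 256 = 5; odd-index sum = 272 mod 256 = 16 → 05 10.
Outer hash (recomputed tag): even-index sum = 399 mod 256 = 143; odd-index sum = 112 mod 256 = 112 → 8f 70.
Recomputed tag = 8f70; claimed = 8f70 → match.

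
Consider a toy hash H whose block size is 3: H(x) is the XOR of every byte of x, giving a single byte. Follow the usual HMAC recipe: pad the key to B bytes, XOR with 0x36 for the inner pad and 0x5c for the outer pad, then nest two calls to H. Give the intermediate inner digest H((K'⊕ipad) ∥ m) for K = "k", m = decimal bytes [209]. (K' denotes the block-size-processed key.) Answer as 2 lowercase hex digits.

8c

Key "k" = 6b is 1 byte ≤ B = 3; zero-pad to 3 bytes: K' = 6b 00 00.
K' ⊕ ipad = 5d 36 36.
Inner input = 5d 36 36 ∥ d1.
Inner hash: XOR 5d⊕36⊕36⊕d1 = 8c.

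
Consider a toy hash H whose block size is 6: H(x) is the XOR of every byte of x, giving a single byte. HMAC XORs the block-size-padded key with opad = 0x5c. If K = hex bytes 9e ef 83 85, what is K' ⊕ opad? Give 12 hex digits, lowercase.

c2b3dfd95c5c

Key hex bytes 9e ef 83 85 is 4 bytes ≤ B = 6; zero-pad to 6 bytes: K' = 9e ef 83 85 00 00.
XOR each byte with 0x5c: 9e⊕5c=c2, ef⊕5c=b3, 83⊕5c=df, 85⊕5c=d9, 00⊕5c=5c, 00⊕5c=5c.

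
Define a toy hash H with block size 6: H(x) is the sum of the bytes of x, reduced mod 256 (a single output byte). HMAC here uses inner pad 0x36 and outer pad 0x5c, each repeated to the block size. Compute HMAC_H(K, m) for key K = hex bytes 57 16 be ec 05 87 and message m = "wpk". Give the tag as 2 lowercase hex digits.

34

Key hex bytes 57 16 be ec 05 87 is exactly B = 6 bytes: K' = 57 16 be ec 05 87.
K' ⊕ ipad = 61 20 88 da 33 b1.  K' ⊕ opad = 0b 4a e2 b0 59 db.
Inner input = (K'⊕ipad) ∥ m = 61 20 88 da 33 b1 ∥ 77 70 6b.
Inner hash: sum = 97+32+136+218+51+177+119+112+107 = 1049; mod 256 = 25 → 19.
Outer input = (K'⊕opad) ∥ inner = 0b 4a e2 b0 59 db ∥ 19.
Outer hash (tag): sum = 11+74+226+176+89+219+25 = 820; mod 256 = 52 → 34.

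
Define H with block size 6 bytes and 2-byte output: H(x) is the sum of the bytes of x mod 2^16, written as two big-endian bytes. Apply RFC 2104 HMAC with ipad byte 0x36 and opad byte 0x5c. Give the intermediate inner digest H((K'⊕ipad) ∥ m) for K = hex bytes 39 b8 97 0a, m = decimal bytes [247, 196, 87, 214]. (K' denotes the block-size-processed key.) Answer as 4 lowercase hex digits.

Key hex bytes 39 b8 97 0a is 4 bytes ≤ B = 6; zero-pad to 6 bytes: K' = 39 b8 97 0a 00 00.
K' ⊕ ipad = 0f 8e a1 3c 36 36.
Inner input = 0f 8e a1 3c 36 36 ∥ f7 c4 57 d6.
Inner hash: sum = 15+142+161+60+54+54+247+196+87+214 = 1230 → 04 ce.

04ce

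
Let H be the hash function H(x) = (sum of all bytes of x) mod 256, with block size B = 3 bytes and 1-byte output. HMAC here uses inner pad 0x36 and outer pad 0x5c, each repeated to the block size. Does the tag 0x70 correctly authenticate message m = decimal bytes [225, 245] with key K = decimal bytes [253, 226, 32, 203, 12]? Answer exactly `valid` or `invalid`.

Key decimal bytes [253, 226, 32, 203, 12] = fd e2 20 cb 0c is 5 bytes > B = 3, so hash it first: H(key) = d6, then zero-pad to 3 bytes: K' = d6 00 00.
K' ⊕ ipad = e0 36 36; K' ⊕ opad = 8a 5c 5c.
Inner hash: sum = 224+54+54+225+245 = 802; mod 256 = 34 → 22.
Outer hash (recomputed tag): sum = 138+92+92+34 = 356; mod 256 = 100 → 64.
Recomputed tag = 64; claimed = 70 → mismatch.

invalid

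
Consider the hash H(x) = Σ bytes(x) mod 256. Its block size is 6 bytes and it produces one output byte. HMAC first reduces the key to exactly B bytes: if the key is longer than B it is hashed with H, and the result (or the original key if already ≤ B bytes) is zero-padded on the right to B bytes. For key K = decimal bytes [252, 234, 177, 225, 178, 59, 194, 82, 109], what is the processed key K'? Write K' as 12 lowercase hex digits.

e60000000000

|K| = 9 > B = 6, so first hash the key.
H(K): sum = 252+234+177+225+178+59+194+82+109 = 1510; mod 256 = 230 → e6.
Zero-pad H(K) = e6 to 6 bytes: K' = e6 00 00 00 00 00.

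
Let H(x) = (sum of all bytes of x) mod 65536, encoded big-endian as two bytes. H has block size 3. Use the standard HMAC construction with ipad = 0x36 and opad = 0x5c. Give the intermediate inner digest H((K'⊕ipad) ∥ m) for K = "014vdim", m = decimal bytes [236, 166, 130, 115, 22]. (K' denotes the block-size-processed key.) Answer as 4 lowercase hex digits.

037a

Key "014vdim" = 30 31 34 76 64 69 6d is 7 bytes > B = 3, so hash it first: H(key) = 02 45, then zero-pad to 3 bytes: K' = 02 45 00.
K' ⊕ ipad = 34 73 36.
Inner input = 34 73 36 ∥ ec a6 82 73 16.
Inner hash: sum = 52+115+54+236+166+130+115+22 = 890 → 03 7a.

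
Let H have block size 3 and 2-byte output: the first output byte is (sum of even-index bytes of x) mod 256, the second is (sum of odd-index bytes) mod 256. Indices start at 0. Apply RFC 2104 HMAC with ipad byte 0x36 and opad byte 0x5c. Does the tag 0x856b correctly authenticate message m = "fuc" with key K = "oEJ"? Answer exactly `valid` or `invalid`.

invalid

Key "oEJ" = 6f 45 4a is exactly B = 3 bytes: K' = 6f 45 4a.
K' ⊕ ipad = 59 73 7c; K' ⊕ opad = 33 19 16.
Inner hash: even-index sum = 330 mod 256 = 74; odd-index sum = 316 mod 256 = 60 → 4a 3c.
Outer hash (recomputed tag): even-index sum = 133 mod 256 = 133; odd-index sum = 99 mod 256 = 99 → 85 63.
Recomputed tag = 8563; claimed = 856b → mismatch.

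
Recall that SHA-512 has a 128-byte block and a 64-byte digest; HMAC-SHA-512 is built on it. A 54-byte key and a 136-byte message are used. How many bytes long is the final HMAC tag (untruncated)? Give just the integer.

The tag is one SHA-512 digest: 64 bytes.

64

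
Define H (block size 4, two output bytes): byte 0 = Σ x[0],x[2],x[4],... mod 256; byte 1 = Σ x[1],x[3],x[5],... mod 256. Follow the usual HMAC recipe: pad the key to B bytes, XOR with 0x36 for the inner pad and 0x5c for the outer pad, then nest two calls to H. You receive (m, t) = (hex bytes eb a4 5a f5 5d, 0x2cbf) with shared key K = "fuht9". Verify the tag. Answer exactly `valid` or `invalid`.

Key "fuht9" = 66 75 68 74 39 is 5 bytes > B = 4, so hash it first: H(key) = 07 e9, then zero-pad to 4 bytes: K' = 07 e9 00 00.
K' ⊕ ipad = 31 df 36 36; K' ⊕ opad = 5b b5 5c 5c.
Inner hash: even-index sum = 521 mod 256 = 9; odd-index sum = 686 mod 256 = 174 → 09 ae.
Outer hash (recomputed tag): even-index sum = 192 mod 256 = 192; odd-index sum = 447 mod 256 = 191 → c0 bf.
Recomputed tag = c0bf; claimed = 2cbf → mismatch.

invalid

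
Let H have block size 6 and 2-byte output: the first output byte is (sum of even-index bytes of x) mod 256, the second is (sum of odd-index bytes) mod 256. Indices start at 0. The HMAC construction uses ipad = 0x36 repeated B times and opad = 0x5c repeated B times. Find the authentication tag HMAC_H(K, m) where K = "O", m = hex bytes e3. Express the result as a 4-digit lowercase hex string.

93b6

Key "O" = 4f is 1 byte ≤ B = 6; zero-pad to 6 bytes: K' = 4f 00 00 00 00 00.
K' ⊕ ipad = 79 36 36 36 36 36.  K' ⊕ opad = 13 5c 5c 5c 5c 5c.
Inner input = (K'⊕ipad) ∥ m = 79 36 36 36 36 36 ∥ e3.
Inner hash: even-index sum = 456 mod 256 = 200; odd-index sum = 162 mod 256 = 162 → c8 a2.
Outer input = (K'⊕opad) ∥ inner = 13 5c 5c 5c 5c 5c ∥ c8 a2.
Outer hash (tag): even-index sum = 403 mod 256 = 147; odd-index sum = 438 mod 256 = 182 → 93 b6.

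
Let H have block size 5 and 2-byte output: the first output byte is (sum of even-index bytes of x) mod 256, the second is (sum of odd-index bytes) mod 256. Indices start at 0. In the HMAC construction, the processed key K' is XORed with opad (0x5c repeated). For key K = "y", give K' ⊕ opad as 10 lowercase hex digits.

255c5c5c5c

Key "y" = 79 is 1 byte ≤ B = 5; zero-pad to 5 bytes: K' = 79 00 00 00 00.
XOR each byte with 0x5c: 79⊕5c=25, 00⊕5c=5c, 00⊕5c=5c, 00⊕5c=5c, 00⊕5c=5c.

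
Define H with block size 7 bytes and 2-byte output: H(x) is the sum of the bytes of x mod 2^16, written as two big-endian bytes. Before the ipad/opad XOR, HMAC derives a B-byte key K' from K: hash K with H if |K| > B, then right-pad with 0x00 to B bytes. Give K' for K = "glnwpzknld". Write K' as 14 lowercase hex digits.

044b0000000000

|K| = 10 > B = 7, so first hash the key.
H(K): sum = 103+108+110+119+112+122+107+110+108+100 = 1099 → 04 4b.
Zero-pad H(K) = 04 4b to 7 bytes: K' = 04 4b 00 00 00 00 00.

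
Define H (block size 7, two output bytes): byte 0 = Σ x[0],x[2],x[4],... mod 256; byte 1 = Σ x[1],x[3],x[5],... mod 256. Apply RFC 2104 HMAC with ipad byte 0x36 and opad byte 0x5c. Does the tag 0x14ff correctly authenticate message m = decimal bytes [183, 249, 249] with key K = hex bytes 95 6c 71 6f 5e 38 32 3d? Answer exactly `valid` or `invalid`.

invalid

Key hex bytes 95 6c 71 6f 5e 38 32 3d is 8 bytes > B = 7, so hash it first: H(key) = 96 50, then zero-pad to 7 bytes: K' = 96 50 00 00 00 00 00.
K' ⊕ ipad = a0 66 36 36 36 36 36; K' ⊕ opad = ca 0c 5c 5c 5c 5c 5c.
Inner hash: even-index sum = 571 mod 256 = 59; odd-index sum = 642 mod 256 = 130 → 3b 82.
Outer hash (recomputed tag): even-index sum = 608 mod 256 = 96; odd-index sum = 255 mod 256 = 255 → 60 ff.
Recomputed tag = 60ff; claimed = 14ff → mismatch.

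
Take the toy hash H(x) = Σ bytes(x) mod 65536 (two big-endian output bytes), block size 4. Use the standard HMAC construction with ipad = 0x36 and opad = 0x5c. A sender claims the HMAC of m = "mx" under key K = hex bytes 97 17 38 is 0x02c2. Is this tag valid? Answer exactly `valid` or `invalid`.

valid

Key hex bytes 97 17 38 is 3 bytes ≤ B = 4; zero-pad to 4 bytes: K' = 97 17 38 00.
K' ⊕ ipad = a1 21 0e 36; K' ⊕ opad = cb 4b 64 5c.
Inner hash: sum = 161+33+14+54+109+120 = 491 → 01 eb.
Outer hash (recomputed tag): sum = 203+75+100+92+1+235 = 706 → 02 c2.
Recomputed tag = 02c2; claimed = 02c2 → match.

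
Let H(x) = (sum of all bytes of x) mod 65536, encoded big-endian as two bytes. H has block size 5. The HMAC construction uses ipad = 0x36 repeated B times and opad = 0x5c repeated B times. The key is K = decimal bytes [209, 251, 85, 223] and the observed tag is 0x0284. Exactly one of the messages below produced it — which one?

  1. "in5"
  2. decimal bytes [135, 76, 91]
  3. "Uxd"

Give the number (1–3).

Key decimal bytes [209, 251, 85, 223] = d1 fb 55 df is 4 bytes ≤ B = 5; zero-pad to 5 bytes: K' = d1 fb 55 df 00.
K' ⊕ ipad = e7 cd 63 e9 36; K' ⊕ opad = 8d a7 09 83 5c.
m1: inner = H(e7 cd 63 e9 36 69 6e 35) = 04 42; tag = H(8d a7 09 83 5c 04 42) = 0262
m2: inner = H(e7 cd 63 e9 36 87 4c 5b) = 04 64; tag = H(8d a7 09 83 5c 04 64) = 0284 ← matches
m3: inner = H(e7 cd 63 e9 36 55 78 64) = 04 67; tag = H(8d a7 09 83 5c 04 67) = 0287

2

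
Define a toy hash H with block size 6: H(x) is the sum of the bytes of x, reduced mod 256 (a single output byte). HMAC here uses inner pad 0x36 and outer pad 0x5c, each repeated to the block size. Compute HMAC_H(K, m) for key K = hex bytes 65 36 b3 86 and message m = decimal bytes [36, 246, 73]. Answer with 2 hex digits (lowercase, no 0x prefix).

7b

Key hex bytes 65 36 b3 86 is 4 bytes ≤ B = 6; zero-pad to 6 bytes: K' = 65 36 b3 86 00 00.
K' ⊕ ipad = 53 00 85 b0 36 36.  K' ⊕ opad = 39 6a ef da 5c 5c.
Inner input = (K'⊕ipad) ∥ m = 53 00 85 b0 36 36 ∥ 24 f6 49.
Inner hash: sum = 83+0+133+176+54+54+36+246+73 = 855; mod 256 = 87 → 57.
Outer input = (K'⊕opad) ∥ inner = 39 6a ef da 5c 5c ∥ 57.
Outer hash (tag): sum = 57+106+239+218+92+92+87 = 891; mod 256 = 123 → 7b.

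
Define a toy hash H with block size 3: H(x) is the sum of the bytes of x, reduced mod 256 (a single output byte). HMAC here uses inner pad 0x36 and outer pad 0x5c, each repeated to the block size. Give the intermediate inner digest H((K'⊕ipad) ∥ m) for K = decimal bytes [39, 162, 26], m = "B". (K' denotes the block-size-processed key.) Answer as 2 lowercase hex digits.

13

Key decimal bytes [39, 162, 26] = 27 a2 1a is exactly B = 3 bytes: K' = 27 a2 1a.
K' ⊕ ipad = 11 94 2c.
Inner input = 11 94 2c ∥ 42.
Inner hash: sum = 17+148+44+66 = 275; mod 256 = 19 → 13.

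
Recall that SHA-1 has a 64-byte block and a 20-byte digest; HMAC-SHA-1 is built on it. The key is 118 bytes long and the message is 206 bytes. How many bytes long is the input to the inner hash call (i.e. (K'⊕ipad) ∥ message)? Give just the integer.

Key is 118 > 64 bytes, so it is hashed to 20 bytes then zero-padded to 64: |K'| = 64.
Inner input = (K'⊕ipad) ∥ m → 64 + 206 = 270 bytes.

270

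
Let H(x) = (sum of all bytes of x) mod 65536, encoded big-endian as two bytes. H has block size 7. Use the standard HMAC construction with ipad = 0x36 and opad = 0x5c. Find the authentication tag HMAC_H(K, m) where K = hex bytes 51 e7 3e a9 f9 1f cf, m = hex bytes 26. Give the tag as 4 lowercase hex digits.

Key hex bytes 51 e7 3e a9 f9 1f cf is exactly B = 7 bytes: K' = 51 e7 3e a9 f9 1f cf.
K' ⊕ ipad = 67 d1 08 9f cf 29 f9.  K' ⊕ opad = 0d bb 62 f5 a5 43 93.
Inner input = (K'⊕ipad) ∥ m = 67 d1 08 9f cf 29 f9 ∥ 26.
Inner hash: sum = 103+209+8+159+207+41+249+38 = 1014 → 03 f6.
Outer input = (K'⊕opad) ∥ inner = 0d bb 62 f5 a5 43 93 ∥ 03 f6.
Outer hash (tag): sum = 13+187+98+245+165+67+147+3+246 = 1171 → 04 93.

0493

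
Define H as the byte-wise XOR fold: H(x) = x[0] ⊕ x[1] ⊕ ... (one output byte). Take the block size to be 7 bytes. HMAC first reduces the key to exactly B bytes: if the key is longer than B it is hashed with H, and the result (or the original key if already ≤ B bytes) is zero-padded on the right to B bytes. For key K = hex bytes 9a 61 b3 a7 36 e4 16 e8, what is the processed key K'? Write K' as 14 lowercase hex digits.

|K| = 8 > B = 7, so first hash the key.
H(K): XOR 9a⊕61⊕b3⊕a7⊕36⊕e4⊕16⊕e8 = c3.
Zero-pad H(K) = c3 to 7 bytes: K' = c3 00 00 00 00 00 00.

c3000000000000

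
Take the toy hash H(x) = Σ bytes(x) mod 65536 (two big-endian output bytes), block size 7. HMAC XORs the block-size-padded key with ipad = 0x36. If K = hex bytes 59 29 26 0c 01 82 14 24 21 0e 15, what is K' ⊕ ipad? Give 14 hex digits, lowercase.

37853636363636

Key hex bytes 59 29 26 0c 01 82 14 24 21 0e 15 is 11 bytes > B = 7, so hash it first: H(key) = 01 b3, then zero-pad to 7 bytes: K' = 01 b3 00 00 00 00 00.
XOR each byte with 0x36: 01⊕36=37, b3⊕36=85, 00⊕36=36, 00⊕36=36, 00⊕36=36, 00⊕36=36, 00⊕36=36.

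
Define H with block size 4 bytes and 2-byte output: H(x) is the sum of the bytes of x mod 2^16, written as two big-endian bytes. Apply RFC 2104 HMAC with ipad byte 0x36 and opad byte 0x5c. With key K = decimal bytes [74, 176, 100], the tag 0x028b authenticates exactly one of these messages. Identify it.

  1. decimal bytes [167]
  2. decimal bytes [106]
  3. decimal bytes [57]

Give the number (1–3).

2

Key decimal bytes [74, 176, 100] = 4a b0 64 is 3 bytes ≤ B = 4; zero-pad to 4 bytes: K' = 4a b0 64 00.
K' ⊕ ipad = 7c 86 52 36; K' ⊕ opad = 16 ec 38 5c.
m1: inner = H(7c 86 52 36 a7) = 02 31; tag = H(16 ec 38 5c 02 31) = 01c9
m2: inner = H(7c 86 52 36 6a) = 01 f4; tag = H(16 ec 38 5c 01 f4) = 028b ← matches
m3: inner = H(7c 86 52 36 39) = 01 c3; tag = H(16 ec 38 5c 01 c3) = 025a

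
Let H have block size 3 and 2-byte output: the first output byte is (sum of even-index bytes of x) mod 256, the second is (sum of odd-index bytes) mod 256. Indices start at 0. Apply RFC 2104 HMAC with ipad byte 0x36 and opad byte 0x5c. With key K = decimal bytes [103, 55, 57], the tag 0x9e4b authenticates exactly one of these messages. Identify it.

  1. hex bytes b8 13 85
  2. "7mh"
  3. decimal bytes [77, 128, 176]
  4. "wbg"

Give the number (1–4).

3

Key decimal bytes [103, 55, 57] = 67 37 39 is exactly B = 3 bytes: K' = 67 37 39.
K' ⊕ ipad = 51 01 0f; K' ⊕ opad = 3b 6b 65.
m1: inner = H(51 01 0f b8 13 85) = 73 3e; tag = H(3b 6b 65 73 3e) = dede
m2: inner = H(51 01 0f 37 6d 68) = cd a0; tag = H(3b 6b 65 cd a0) = 4038
m3: inner = H(51 01 0f 4d 80 b0) = e0 fe; tag = H(3b 6b 65 e0 fe) = 9e4b ← matches
m4: inner = H(51 01 0f 77 62 67) = c2 df; tag = H(3b 6b 65 c2 df) = 7f2d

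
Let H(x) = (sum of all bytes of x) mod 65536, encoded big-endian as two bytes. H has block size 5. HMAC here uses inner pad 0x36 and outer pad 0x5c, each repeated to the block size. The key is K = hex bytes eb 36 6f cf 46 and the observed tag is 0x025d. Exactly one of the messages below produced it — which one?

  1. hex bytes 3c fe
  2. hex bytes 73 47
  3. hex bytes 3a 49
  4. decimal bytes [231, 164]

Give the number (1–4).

2

Key hex bytes eb 36 6f cf 46 is exactly B = 5 bytes: K' = eb 36 6f cf 46.
K' ⊕ ipad = dd 00 59 f9 70; K' ⊕ opad = b7 6a 33 93 1a.
m1: inner = H(dd 00 59 f9 70 3c fe) = 03 d9; tag = H(b7 6a 33 93 1a 03 d9) = 02dd
m2: inner = H(dd 00 59 f9 70 73 47) = 03 59; tag = H(b7 6a 33 93 1a 03 59) = 025d ← matches
m3: inner = H(dd 00 59 f9 70 3a 49) = 03 22; tag = H(b7 6a 33 93 1a 03 22) = 0226
m4: inner = H(dd 00 59 f9 70 e7 a4) = 04 2a; tag = H(b7 6a 33 93 1a 04 2a) = 022f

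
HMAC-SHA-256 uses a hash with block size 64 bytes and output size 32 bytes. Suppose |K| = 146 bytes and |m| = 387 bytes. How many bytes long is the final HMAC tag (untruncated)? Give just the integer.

The tag is one SHA-256 digest: 32 bytes.

32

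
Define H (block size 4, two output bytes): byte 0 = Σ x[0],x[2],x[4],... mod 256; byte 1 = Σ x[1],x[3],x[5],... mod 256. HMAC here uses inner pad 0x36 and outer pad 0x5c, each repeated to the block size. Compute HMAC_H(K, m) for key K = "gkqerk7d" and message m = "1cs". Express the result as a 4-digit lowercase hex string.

ca61

Key "gkqerk7d" = 67 6b 71 65 72 6b 37 64 is 8 bytes > B = 4, so hash it first: H(key) = 81 9f, then zero-pad to 4 bytes: K' = 81 9f 00 00.
K' ⊕ ipad = b7 a9 36 36.  K' ⊕ opad = dd c3 5c 5c.
Inner input = (K'⊕ipad) ∥ m = b7 a9 36 36 ∥ 31 63 73.
Inner hash: even-index sum = 401 mod 256 = 145; odd-index sum = 322 mod 256 = 66 → 91 42.
Outer input = (K'⊕opad) ∥ inner = dd c3 5c 5c ∥ 91 42.
Outer hash (tag): even-index sum = 458 mod 256 = 202; odd-index sum = 353 mod 256 = 97 → ca 61.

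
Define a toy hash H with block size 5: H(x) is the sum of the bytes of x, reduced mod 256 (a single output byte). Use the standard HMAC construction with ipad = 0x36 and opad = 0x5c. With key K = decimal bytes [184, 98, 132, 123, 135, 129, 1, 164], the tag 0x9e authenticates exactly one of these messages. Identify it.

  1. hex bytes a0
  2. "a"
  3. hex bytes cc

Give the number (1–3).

Key decimal bytes [184, 98, 132, 123, 135, 129, 1, 164] = b8 62 84 7b 87 81 01 a4 is 8 bytes > B = 5, so hash it first: H(key) = c6, then zero-pad to 5 bytes: K' = c6 00 00 00 00.
K' ⊕ ipad = f0 36 36 36 36; K' ⊕ opad = 9a 5c 5c 5c 5c.
m1: inner = H(f0 36 36 36 36 a0) = 68; tag = H(9a 5c 5c 5c 5c 68) = 72
m2: inner = H(f0 36 36 36 36 61) = 29; tag = H(9a 5c 5c 5c 5c 29) = 33
m3: inner = H(f0 36 36 36 36 cc) = 94; tag = H(9a 5c 5c 5c 5c 94) = 9e ← matches

3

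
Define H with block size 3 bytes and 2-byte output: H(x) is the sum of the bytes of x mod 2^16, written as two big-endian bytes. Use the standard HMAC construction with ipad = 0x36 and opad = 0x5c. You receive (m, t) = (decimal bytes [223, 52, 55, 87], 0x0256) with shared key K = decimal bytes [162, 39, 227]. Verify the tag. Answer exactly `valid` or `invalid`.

Key decimal bytes [162, 39, 227] = a2 27 e3 is exactly B = 3 bytes: K' = a2 27 e3.
K' ⊕ ipad = 94 11 d5; K' ⊕ opad = fe 7b bf.
Inner hash: sum = 148+17+213+223+52+55+87 = 795 → 03 1b.
Outer hash (recomputed tag): sum = 254+123+191+3+27 = 598 → 02 56.
Recomputed tag = 0256; claimed = 0256 → match.

valid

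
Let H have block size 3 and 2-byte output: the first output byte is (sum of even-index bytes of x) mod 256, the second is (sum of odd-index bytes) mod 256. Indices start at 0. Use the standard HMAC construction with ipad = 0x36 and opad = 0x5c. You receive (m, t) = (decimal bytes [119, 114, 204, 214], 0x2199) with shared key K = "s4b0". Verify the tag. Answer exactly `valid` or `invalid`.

Key "s4b0" = 73 34 62 30 is 4 bytes > B = 3, so hash it first: H(key) = d5 64, then zero-pad to 3 bytes: K' = d5 64 00.
K' ⊕ ipad = e3 52 36; K' ⊕ opad = 89 38 5c.
Inner hash: even-index sum = 609 mod 256 = 97; odd-index sum = 405 mod 256 = 149 → 61 95.
Outer hash (recomputed tag): even-index sum = 378 mod 256 = 122; odd-index sum = 153 mod 256 = 153 → 7a 99.
Recomputed tag = 7a99; claimed = 2199 → mismatch.

invalid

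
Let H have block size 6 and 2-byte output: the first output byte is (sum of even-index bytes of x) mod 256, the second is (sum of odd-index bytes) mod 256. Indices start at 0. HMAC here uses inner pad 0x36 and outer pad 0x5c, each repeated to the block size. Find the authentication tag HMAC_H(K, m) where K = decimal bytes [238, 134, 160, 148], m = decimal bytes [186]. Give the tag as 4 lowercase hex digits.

Key decimal bytes [238, 134, 160, 148] = ee 86 a0 94 is 4 bytes ≤ B = 6; zero-pad to 6 bytes: K' = ee 86 a0 94 00 00.
K' ⊕ ipad = d8 b0 96 a2 36 36.  K' ⊕ opad = b2 da fc c8 5c 5c.
Inner input = (K'⊕ipad) ∥ m = d8 b0 96 a2 36 36 ∥ ba.
Inner hash: even-index sum = 606 mod 256 = 94; odd-index sum = 392 mod 256 = 136 → 5e 88.
Outer input = (K'⊕opad) ∥ inner = b2 da fc c8 5c 5c ∥ 5e 88.
Outer hash (tag): even-index sum = 616 mod 256 = 104; odd-index sum = 646 mod 256 = 134 → 68 86.

6886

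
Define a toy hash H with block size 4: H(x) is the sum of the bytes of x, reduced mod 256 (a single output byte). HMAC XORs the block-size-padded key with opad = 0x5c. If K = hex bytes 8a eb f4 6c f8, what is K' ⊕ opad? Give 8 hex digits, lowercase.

915c5c5c

Key hex bytes 8a eb f4 6c f8 is 5 bytes > B = 4, so hash it first: H(key) = cd, then zero-pad to 4 bytes: K' = cd 00 00 00.
XOR each byte with 0x5c: cd⊕5c=91, 00⊕5c=5c, 00⊕5c=5c, 00⊕5c=5c.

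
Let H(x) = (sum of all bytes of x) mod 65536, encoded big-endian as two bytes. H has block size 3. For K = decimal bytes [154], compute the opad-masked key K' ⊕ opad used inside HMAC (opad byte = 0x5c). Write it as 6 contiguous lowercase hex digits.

c65c5c

Key decimal bytes [154] = 9a is 1 byte ≤ B = 3; zero-pad to 3 bytes: K' = 9a 00 00.
XOR each byte with 0x5c: 9a⊕5c=c6, 00⊕5c=5c, 00⊕5c=5c.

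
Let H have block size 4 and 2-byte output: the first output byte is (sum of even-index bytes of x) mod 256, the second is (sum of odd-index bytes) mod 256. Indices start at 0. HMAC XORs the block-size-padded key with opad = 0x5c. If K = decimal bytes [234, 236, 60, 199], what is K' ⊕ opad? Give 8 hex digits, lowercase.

b6b0609b

Key decimal bytes [234, 236, 60, 199] = ea ec 3c c7 is exactly B = 4 bytes: K' = ea ec 3c c7.
XOR each byte with 0x5c: ea⊕5c=b6, ec⊕5c=b0, 3c⊕5c=60, c7⊕5c=9b.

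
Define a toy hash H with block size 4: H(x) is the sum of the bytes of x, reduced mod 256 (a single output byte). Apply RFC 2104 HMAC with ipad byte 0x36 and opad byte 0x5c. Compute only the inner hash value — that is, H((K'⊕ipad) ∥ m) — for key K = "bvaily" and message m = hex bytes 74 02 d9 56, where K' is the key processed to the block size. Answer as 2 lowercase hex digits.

Key "bvaily" = 62 76 61 69 6c 79 is 6 bytes > B = 4, so hash it first: H(key) = 87, then zero-pad to 4 bytes: K' = 87 00 00 00.
K' ⊕ ipad = b1 36 36 36.
Inner input = b1 36 36 36 ∥ 74 02 d9 56.
Inner hash: sum = 177+54+54+54+116+2+217+86 = 760; mod 256 = 248 → f8.

f8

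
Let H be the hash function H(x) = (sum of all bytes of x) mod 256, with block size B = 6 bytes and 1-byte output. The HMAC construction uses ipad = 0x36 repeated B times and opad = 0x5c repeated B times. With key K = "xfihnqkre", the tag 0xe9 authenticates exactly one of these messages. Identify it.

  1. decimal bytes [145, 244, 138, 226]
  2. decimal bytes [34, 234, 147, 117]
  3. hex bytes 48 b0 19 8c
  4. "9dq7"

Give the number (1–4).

3

Key "xfihnqkre" = 78 66 69 68 6e 71 6b 72 65 is 9 bytes > B = 6, so hash it first: H(key) = d0, then zero-pad to 6 bytes: K' = d0 00 00 00 00 00.
K' ⊕ ipad = e6 36 36 36 36 36; K' ⊕ opad = 8c 5c 5c 5c 5c 5c.
m1: inner = H(e6 36 36 36 36 36 91 f4 8a e2) = e5; tag = H(8c 5c 5c 5c 5c 5c e5) = 3d
m2: inner = H(e6 36 36 36 36 36 22 ea 93 75) = 08; tag = H(8c 5c 5c 5c 5c 5c 08) = 60
m3: inner = H(e6 36 36 36 36 36 48 b0 19 8c) = 91; tag = H(8c 5c 5c 5c 5c 5c 91) = e9 ← matches
m4: inner = H(e6 36 36 36 36 36 39 64 71 37) = 39; tag = H(8c 5c 5c 5c 5c 5c 39) = 91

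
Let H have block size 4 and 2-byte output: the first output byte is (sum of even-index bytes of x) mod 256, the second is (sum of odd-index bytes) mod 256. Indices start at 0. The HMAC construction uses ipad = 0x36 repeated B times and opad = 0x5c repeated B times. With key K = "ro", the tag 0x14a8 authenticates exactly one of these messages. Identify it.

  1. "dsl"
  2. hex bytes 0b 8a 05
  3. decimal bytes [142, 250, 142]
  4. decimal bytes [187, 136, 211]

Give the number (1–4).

Key "ro" = 72 6f is 2 bytes ≤ B = 4; zero-pad to 4 bytes: K' = 72 6f 00 00.
K' ⊕ ipad = 44 59 36 36; K' ⊕ opad = 2e 33 5c 5c.
m1: inner = H(44 59 36 36 64 73 6c) = 4a 02; tag = H(2e 33 5c 5c 4a 02) = d491
m2: inner = H(44 59 36 36 0b 8a 05) = 8a 19; tag = H(2e 33 5c 5c 8a 19) = 14a8 ← matches
m3: inner = H(44 59 36 36 8e fa 8e) = 96 89; tag = H(2e 33 5c 5c 96 89) = 2018
m4: inner = H(44 59 36 36 bb 88 d3) = 08 17; tag = H(2e 33 5c 5c 08 17) = 92a6

2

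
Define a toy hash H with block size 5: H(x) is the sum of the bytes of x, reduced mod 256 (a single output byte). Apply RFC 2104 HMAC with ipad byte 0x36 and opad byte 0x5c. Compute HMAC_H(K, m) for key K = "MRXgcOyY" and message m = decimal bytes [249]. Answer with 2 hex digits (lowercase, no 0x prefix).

Key "MRXgcOyY" = 4d 52 58 67 63 4f 79 59 is 8 bytes > B = 5, so hash it first: H(key) = e2, then zero-pad to 5 bytes: K' = e2 00 00 00 00.
K' ⊕ ipad = d4 36 36 36 36.  K' ⊕ opad = be 5c 5c 5c 5c.
Inner input = (K'⊕ipad) ∥ m = d4 36 36 36 36 ∥ f9.
Inner hash: sum = 212+54+54+54+54+249 = 677; mod 256 = 165 → a5.
Outer input = (K'⊕opad) ∥ inner = be 5c 5c 5c 5c ∥ a5.
Outer hash (tag): sum = 190+92+92+92+92+165 = 723; mod 256 = 211 → d3.

d3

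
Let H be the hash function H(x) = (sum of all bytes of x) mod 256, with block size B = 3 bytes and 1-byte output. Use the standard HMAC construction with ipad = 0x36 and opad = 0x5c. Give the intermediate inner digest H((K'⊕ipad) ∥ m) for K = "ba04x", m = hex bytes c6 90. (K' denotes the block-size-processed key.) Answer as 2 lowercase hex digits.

6b

Key "ba04x" = 62 61 30 34 78 is 5 bytes > B = 3, so hash it first: H(key) = 9f, then zero-pad to 3 bytes: K' = 9f 00 00.
K' ⊕ ipad = a9 36 36.
Inner input = a9 36 36 ∥ c6 90.
Inner hash: sum = 169+54+54+198+144 = 619; mod 256 = 107 → 6b.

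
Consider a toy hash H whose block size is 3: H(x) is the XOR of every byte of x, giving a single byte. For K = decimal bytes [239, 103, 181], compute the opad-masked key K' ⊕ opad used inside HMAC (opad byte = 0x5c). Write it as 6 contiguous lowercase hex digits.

b33be9

Key decimal bytes [239, 103, 181] = ef 67 b5 is exactly B = 3 bytes: K' = ef 67 b5.
XOR each byte with 0x5c: ef⊕5c=b3, 67⊕5c=3b, b5⊕5c=e9.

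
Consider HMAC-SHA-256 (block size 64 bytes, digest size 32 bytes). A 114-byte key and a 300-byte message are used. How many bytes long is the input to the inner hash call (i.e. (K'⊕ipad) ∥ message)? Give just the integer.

364

Key is 114 > 64 bytes, so it is hashed to 32 bytes then zero-padded to 64: |K'| = 64.
Inner input = (K'⊕ipad) ∥ m → 64 + 300 = 364 bytes.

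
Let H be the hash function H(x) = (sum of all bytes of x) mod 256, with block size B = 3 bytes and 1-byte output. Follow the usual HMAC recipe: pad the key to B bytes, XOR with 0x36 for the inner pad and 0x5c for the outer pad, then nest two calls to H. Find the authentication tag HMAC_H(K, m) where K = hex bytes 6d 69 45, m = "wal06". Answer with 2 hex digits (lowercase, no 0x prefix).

Key hex bytes 6d 69 45 is exactly B = 3 bytes: K' = 6d 69 45.
K' ⊕ ipad = 5b 5f 73.  K' ⊕ opad = 31 35 19.
Inner input = (K'⊕ipad) ∥ m = 5b 5f 73 ∥ 77 61 6c 30 36.
Inner hash: sum = 91+95+115+119+97+108+48+54 = 727; mod 256 = 215 → d7.
Outer input = (K'⊕opad) ∥ inner = 31 35 19 ∥ d7.
Outer hash (tag): sum = 49+53+25+215 = 342; mod 256 = 86 → 56.

56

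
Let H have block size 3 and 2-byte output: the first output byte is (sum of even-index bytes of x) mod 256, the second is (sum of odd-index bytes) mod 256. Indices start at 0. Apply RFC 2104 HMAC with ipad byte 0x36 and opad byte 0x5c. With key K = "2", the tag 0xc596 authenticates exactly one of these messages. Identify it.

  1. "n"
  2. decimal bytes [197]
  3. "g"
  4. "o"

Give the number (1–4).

Key "2" = 32 is 1 byte ≤ B = 3; zero-pad to 3 bytes: K' = 32 00 00.
K' ⊕ ipad = 04 36 36; K' ⊕ opad = 6e 5c 5c.
m1: inner = H(04 36 36 6e) = 3a a4; tag = H(6e 5c 5c 3a a4) = 6e96
m2: inner = H(04 36 36 c5) = 3a fb; tag = H(6e 5c 5c 3a fb) = c596 ← matches
m3: inner = H(04 36 36 67) = 3a 9d; tag = H(6e 5c 5c 3a 9d) = 6796
m4: inner = H(04 36 36 6f) = 3a a5; tag = H(6e 5c 5c 3a a5) = 6f96

2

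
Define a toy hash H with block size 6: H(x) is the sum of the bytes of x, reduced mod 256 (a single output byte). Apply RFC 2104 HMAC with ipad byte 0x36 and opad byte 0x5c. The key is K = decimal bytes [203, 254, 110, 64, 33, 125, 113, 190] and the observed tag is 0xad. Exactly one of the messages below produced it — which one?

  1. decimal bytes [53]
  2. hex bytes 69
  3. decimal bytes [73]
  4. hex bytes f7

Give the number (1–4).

3

Key decimal bytes [203, 254, 110, 64, 33, 125, 113, 190] = cb fe 6e 40 21 7d 71 be is 8 bytes > B = 6, so hash it first: H(key) = 44, then zero-pad to 6 bytes: K' = 44 00 00 00 00 00.
K' ⊕ ipad = 72 36 36 36 36 36; K' ⊕ opad = 18 5c 5c 5c 5c 5c.
m1: inner = H(72 36 36 36 36 36 35) = b5; tag = H(18 5c 5c 5c 5c 5c b5) = 99
m2: inner = H(72 36 36 36 36 36 69) = e9; tag = H(18 5c 5c 5c 5c 5c e9) = cd
m3: inner = H(72 36 36 36 36 36 49) = c9; tag = H(18 5c 5c 5c 5c 5c c9) = ad ← matches
m4: inner = H(72 36 36 36 36 36 f7) = 77; tag = H(18 5c 5c 5c 5c 5c 77) = 5b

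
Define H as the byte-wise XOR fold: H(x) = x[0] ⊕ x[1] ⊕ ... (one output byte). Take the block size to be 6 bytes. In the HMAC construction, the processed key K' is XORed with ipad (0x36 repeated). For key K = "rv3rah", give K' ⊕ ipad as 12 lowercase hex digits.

44400544575e

Key "rv3rah" = 72 76 33 72 61 68 is exactly B = 6 bytes: K' = 72 76 33 72 61 68.
XOR each byte with 0x36: 72⊕36=44, 76⊕36=40, 33⊕36=05, 72⊕36=44, 61⊕36=57, 68⊕36=5e.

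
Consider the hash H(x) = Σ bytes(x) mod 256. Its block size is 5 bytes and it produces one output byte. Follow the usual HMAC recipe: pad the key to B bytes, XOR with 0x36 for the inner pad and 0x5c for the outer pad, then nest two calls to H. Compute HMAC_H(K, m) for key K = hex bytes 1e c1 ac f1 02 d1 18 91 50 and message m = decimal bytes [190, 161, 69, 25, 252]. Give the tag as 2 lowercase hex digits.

93

Key hex bytes 1e c1 ac f1 02 d1 18 91 50 is 9 bytes > B = 5, so hash it first: H(key) = 48, then zero-pad to 5 bytes: K' = 48 00 00 00 00.
K' ⊕ ipad = 7e 36 36 36 36.  K' ⊕ opad = 14 5c 5c 5c 5c.
Inner input = (K'⊕ipad) ∥ m = 7e 36 36 36 36 ∥ be a1 45 19 fc.
Inner hash: sum = 126+54+54+54+54+190+161+69+25+252 = 1039; mod 256 = 15 → 0f.
Outer input = (K'⊕opad) ∥ inner = 14 5c 5c 5c 5c ∥ 0f.
Outer hash (tag): sum = 20+92+92+92+92+15 = 403; mod 256 = 147 → 93.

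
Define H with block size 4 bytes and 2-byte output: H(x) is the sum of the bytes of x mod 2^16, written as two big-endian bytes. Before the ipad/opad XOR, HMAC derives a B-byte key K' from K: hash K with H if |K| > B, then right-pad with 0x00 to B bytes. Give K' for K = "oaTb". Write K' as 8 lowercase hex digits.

6f615462

Key "oaTb" = 6f 61 54 62 is exactly B = 4 bytes: K' = 6f 61 54 62.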